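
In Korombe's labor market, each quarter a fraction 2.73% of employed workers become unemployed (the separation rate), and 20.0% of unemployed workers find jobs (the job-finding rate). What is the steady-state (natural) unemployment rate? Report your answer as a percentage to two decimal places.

Steady-state unemployment rate ≈ 12.01%.

At steady state the flows balance: s·E = f·U, so U/(E+U) = s/(s+f).
u* = 2.73 / (2.73 + 20.0) = 2.73 / 22.73 = 12.01%.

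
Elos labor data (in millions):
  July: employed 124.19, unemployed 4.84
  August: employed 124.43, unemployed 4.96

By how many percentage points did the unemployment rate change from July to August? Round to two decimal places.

July: labor force = 124.19 + 4.84 = 129.03; u = 4.84/129.03 = 3.75%.
August: labor force = 124.43 + 4.96 = 129.39; u = 4.96/129.39 = 3.83%.
Change = 3.83% − 3.75% = +0.08 pp.

The unemployment rate changed by +0.08 percentage points.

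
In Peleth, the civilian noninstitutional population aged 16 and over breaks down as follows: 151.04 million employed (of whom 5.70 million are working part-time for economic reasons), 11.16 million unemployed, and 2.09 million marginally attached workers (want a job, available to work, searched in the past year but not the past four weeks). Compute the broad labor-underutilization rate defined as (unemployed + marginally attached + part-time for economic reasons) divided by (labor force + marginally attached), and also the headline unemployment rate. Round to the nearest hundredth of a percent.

Broad underutilization rate ≈ 11.53%; headline unemployment rate ≈ 6.88%.

Labor force = 151.04 + 11.16 = 162.20 million.
Numerator = 11.16 + 2.09 + 5.70 = 18.95 million.
Denominator = 162.20 + 2.09 = 164.29 million.
Broad rate = 18.95 / 164.29 = 11.53%.
Headline unemployment rate = 11.16 / 162.20 = 6.88%.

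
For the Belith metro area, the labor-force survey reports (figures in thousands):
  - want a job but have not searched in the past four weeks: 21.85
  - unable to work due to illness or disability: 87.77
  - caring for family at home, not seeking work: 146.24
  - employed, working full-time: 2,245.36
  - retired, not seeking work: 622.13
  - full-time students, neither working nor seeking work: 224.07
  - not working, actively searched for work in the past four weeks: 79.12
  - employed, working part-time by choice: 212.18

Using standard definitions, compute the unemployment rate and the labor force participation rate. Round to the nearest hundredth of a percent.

Employed = 2,245.36 + 212.18 = 2,457.54 thousand.
Unemployed = 79.12 thousand.
Labor force = 2,457.54 + 79.12 = 2,536.66 thousand.
Not in labor force = 21.85 + 87.77 + 146.24 + 622.13 + 224.07 = 1,102.06 thousand (those not working and not actively searching are outside the labor force — including those who want a job but have given up searching).
Civilian working-age population = 2,536.66 + 1,102.06 = 3,638.72 thousand.
Unemployment rate = 79.12 / 2,536.66 = 3.12%.
Labor force participation rate = 2,536.66 / 3,638.72 = 69.71%.

Unemployment rate ≈ 3.12%; labor force participation rate ≈ 69.71%.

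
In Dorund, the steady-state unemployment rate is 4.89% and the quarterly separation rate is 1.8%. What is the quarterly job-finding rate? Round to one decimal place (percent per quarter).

From u* = s/(s+f): f = s·(1−u)/u.
f = 1.8 × (1 − 0.0489) / 0.0489 = 1.7120 / 0.0489 ≈ 35.0% per quarter.

Job-finding rate ≈ 35.0% per quarter.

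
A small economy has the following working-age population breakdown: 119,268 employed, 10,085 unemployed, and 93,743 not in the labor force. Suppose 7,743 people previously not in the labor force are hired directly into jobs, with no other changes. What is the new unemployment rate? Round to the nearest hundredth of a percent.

New unemployment rate ≈ 7.36%.

Initially, labor force = 119,268 + 10,085 = 129,353, so u = 10,085/129,353 = 7.80%.
After the change, employed and labor force both rise by 7,743; unemployed unchanged → E = 127,011, U = 10,085, labor force = 137,096.
New unemployment rate = 10,085 / 137,096 = 7.36%.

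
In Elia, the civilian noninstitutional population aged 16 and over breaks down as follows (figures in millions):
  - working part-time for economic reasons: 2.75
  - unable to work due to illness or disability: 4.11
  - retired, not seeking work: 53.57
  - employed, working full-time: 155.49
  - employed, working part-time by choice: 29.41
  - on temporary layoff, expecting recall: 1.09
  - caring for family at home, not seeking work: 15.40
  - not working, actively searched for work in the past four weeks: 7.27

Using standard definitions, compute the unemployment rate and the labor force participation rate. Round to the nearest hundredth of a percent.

Unemployment rate ≈ 4.27%; labor force participation rate ≈ 72.84%.

Employed = 2.75 + 155.49 + 29.41 = 187.65 million (anyone who worked, including part-time for economic reasons, counts as employed).
Unemployed = 1.09 + 7.27 = 8.36 million (jobless and actively searching, or on temporary layoff).
Labor force = 187.65 + 8.36 = 196.01 million.
Not in labor force = 4.11 + 53.57 + 15.40 = 73.08 million (those not working and not actively searching are outside the labor force).
Civilian working-age population = 196.01 + 73.08 = 269.09 million.
Unemployment rate = 8.36 / 196.01 = 4.27%.
Labor force participation rate = 196.01 / 269.09 = 72.84%.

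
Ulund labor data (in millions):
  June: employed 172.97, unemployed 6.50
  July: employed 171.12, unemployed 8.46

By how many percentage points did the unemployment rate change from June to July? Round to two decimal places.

June: labor force = 172.97 + 6.50 = 179.47; u = 6.50/179.47 = 3.62%.
July: labor force = 171.12 + 8.46 = 179.58; u = 8.46/179.58 = 4.71%.
Change = 4.71% − 3.62% = +1.09 pp.

The unemployment rate changed by +1.09 percentage points.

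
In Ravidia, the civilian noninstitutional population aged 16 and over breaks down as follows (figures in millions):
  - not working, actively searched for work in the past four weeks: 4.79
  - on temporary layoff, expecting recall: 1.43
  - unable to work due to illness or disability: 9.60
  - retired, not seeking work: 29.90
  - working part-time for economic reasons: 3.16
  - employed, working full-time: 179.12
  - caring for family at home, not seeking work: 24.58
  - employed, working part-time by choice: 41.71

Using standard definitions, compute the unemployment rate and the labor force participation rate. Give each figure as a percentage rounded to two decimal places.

Unemployment rate ≈ 2.70%; labor force participation rate ≈ 78.23%.

Employed = 3.16 + 179.12 + 41.71 = 223.99 million (anyone who worked, including part-time for economic reasons, counts as employed).
Unemployed = 4.79 + 1.43 = 6.22 million (jobless and actively searching, or on temporary layoff).
Labor force = 223.99 + 6.22 = 230.21 million.
Not in labor force = 9.60 + 29.90 + 24.58 = 64.08 million (those not working and not actively searching are outside the labor force).
Civilian working-age population = 230.21 + 64.08 = 294.29 million.
Unemployment rate = 6.22 / 230.21 = 2.70%.
Labor force participation rate = 230.21 / 294.29 = 78.23%.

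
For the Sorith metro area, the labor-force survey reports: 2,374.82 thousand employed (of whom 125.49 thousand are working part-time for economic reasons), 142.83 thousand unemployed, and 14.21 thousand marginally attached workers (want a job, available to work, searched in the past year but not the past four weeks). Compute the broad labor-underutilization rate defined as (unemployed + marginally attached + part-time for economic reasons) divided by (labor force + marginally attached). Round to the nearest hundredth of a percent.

Broad underutilization rate ≈ 11.16%.

Labor force = 2,374.82 + 142.83 = 2,517.65 thousand.
Numerator = 142.83 + 14.21 + 125.49 = 282.53 thousand.
Denominator = 2,517.65 + 14.21 = 2,531.86 thousand.
Broad rate = 282.53 / 2,531.86 = 11.16%.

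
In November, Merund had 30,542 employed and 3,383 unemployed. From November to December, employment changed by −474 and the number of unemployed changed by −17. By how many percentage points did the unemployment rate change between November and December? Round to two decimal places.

The unemployment rate changed by +0.10 percentage points.

November: labor force = 30,542 + 3,383 = 33,925; u = 3,383/33,925 = 9.97%.
December: labor force = 30,068 + 3,366 = 33,434; u = 3,366/33,434 = 10.07%.
Change = 10.07% − 9.97% = +0.10 pp.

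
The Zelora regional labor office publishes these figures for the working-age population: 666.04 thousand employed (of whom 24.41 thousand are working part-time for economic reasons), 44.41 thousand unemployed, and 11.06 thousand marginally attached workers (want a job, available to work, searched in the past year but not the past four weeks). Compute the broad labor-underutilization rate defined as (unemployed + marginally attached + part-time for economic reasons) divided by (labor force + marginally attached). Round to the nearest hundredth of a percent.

Labor force = 666.04 + 44.41 = 710.45 thousand.
Numerator = 44.41 + 11.06 + 24.41 = 79.88 thousand.
Denominator = 710.45 + 11.06 = 721.51 thousand.
Broad rate = 79.88 / 721.51 = 11.07%.

Broad underutilization rate ≈ 11.07%.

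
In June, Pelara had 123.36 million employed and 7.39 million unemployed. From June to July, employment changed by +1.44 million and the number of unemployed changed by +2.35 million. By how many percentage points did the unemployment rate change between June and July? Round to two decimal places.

The unemployment rate changed by +1.59 percentage points.

June: labor force = 123.36 + 7.39 = 130.75; u = 7.39/130.75 = 5.65%.
July: labor force = 124.80 + 9.74 = 134.54; u = 9.74/134.54 = 7.24%.
Change = 7.24% − 5.65% = +1.59 pp.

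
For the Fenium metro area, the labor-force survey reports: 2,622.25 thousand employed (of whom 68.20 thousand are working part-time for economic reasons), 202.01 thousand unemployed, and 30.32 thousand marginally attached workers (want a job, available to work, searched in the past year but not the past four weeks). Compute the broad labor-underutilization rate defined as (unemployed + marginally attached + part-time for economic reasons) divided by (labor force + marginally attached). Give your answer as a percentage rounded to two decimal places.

Broad underutilization rate ≈ 10.53%.

Labor force = 2,622.25 + 202.01 = 2,824.26 thousand.
Numerator = 202.01 + 30.32 + 68.20 = 300.53 thousand.
Denominator = 2,824.26 + 30.32 = 2,854.58 thousand.
Broad rate = 300.53 / 2,854.58 = 10.53%.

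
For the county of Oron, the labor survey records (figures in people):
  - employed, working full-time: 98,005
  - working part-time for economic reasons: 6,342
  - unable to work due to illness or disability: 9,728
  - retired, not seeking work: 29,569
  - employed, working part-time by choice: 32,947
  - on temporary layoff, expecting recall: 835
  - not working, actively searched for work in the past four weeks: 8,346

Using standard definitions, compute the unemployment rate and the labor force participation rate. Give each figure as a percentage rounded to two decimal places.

Unemployment rate ≈ 6.27%; labor force participation rate ≈ 78.85%.

Employed = 98,005 + 6,342 + 32,947 = 137,294 (anyone who worked, including part-time for economic reasons, counts as employed).
Unemployed = 835 + 8,346 = 9,181 (jobless and actively searching, or on temporary layoff).
Labor force = 137,294 + 9,181 = 146,475.
Not in labor force = 9,728 + 29,569 = 39,297 (those not working and not actively searching are outside the labor force).
Civilian working-age population = 146,475 + 39,297 = 185,772.
Unemployment rate = 9,181 / 146,475 = 6.27%.
Labor force participation rate = 146,475 / 185,772 = 78.85%.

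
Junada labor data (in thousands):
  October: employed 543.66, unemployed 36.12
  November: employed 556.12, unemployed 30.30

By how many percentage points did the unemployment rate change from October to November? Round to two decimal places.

The unemployment rate changed by −1.06 percentage points.

October: labor force = 543.66 + 36.12 = 579.78; u = 36.12/579.78 = 6.23%.
November: labor force = 556.12 + 30.30 = 586.42; u = 30.30/586.42 = 5.17%.
Change = 5.17% − 6.23% = −1.06 pp.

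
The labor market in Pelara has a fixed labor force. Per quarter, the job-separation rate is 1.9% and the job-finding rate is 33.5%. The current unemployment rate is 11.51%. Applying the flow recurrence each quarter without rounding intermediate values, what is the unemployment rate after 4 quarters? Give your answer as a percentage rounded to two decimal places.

With a fixed labor force, u_{t+1} = u_t + s·(1−u_t) − f·u_t = u_t·(1−s−f) + s.
Here 1−s−f = 0.646 and s = 0.019.
u_1 = 0.115100 × 0.646 + 0.019 = 0.093355.
u_2 = 0.093355 × 0.646 + 0.019 = 0.079307.
u_3 = 0.079307 × 0.646 + 0.019 = 0.070232.
u_4 = 0.070232 × 0.646 + 0.019 = 0.064370.

Unemployment rate after four quarters ≈ 6.44%.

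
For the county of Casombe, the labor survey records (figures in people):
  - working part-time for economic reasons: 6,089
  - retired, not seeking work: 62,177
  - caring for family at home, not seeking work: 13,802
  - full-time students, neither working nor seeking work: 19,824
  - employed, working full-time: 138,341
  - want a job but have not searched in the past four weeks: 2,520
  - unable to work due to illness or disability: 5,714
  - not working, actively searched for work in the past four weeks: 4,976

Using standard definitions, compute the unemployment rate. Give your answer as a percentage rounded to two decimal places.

Employed = 6,089 + 138,341 = 144,430 (anyone who worked, including part-time for economic reasons, counts as employed).
Unemployed = 4,976.
Labor force = 144,430 + 4,976 = 149,406.
Unemployment rate = 4,976 / 149,406 = 3.33%.

Unemployment rate ≈ 3.33%.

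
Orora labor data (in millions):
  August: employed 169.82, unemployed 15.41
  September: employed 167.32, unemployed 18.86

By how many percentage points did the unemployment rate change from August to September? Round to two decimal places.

The unemployment rate changed by +1.81 percentage points.

August: labor force = 169.82 + 15.41 = 185.23; u = 15.41/185.23 = 8.32%.
September: labor force = 167.32 + 18.86 = 186.18; u = 18.86/186.18 = 10.13%.
Change = 10.13% − 8.32% = +1.81 pp.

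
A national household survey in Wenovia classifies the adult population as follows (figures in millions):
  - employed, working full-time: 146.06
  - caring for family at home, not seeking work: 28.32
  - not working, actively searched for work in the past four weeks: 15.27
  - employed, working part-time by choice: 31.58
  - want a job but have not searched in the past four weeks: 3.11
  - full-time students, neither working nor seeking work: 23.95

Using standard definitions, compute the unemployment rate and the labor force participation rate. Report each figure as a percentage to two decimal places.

Employed = 146.06 + 31.58 = 177.64 million.
Unemployed = 15.27 million.
Labor force = 177.64 + 15.27 = 192.91 million.
Not in labor force = 28.32 + 3.11 + 23.95 = 55.38 million (those not working and not actively searching are outside the labor force — including those who want a job but have given up searching).
Civilian working-age population = 192.91 + 55.38 = 248.29 million.
Unemployment rate = 15.27 / 192.91 = 7.92%.
Labor force participation rate = 192.91 / 248.29 = 77.70%.

Unemployment rate ≈ 7.92%; labor force participation rate ≈ 77.70%.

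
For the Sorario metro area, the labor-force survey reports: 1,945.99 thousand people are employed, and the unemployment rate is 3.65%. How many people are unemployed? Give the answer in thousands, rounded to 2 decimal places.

About 73.72 thousand are unemployed.

Let U be the number unemployed. The labor force is E + U, and U/(E+U) = 0.0365.
So U = 0.0365 × 1,945.99 / (1 − 0.0365) = 71.0286 / 0.9635 ≈ 73.72 thousand.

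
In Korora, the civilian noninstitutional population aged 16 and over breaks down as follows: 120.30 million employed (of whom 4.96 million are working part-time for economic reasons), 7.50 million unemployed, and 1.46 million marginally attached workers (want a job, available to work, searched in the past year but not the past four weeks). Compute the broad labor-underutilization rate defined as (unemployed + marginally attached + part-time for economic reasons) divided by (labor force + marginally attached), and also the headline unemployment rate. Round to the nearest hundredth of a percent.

Labor force = 120.30 + 7.50 = 127.80 million.
Numerator = 7.50 + 1.46 + 4.96 = 13.92 million.
Denominator = 127.80 + 1.46 = 129.26 million.
Broad rate = 13.92 / 129.26 = 10.77%.
Headline unemployment rate = 7.50 / 127.80 = 5.87%.

Broad underutilization rate ≈ 10.77%; headline unemployment rate ≈ 5.87%.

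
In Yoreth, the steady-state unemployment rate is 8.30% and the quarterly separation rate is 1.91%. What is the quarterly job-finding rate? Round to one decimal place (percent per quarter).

From u* = s/(s+f): f = s·(1−u)/u.
f = 1.91 × (1 − 0.0830) / 0.0830 = 1.7515 / 0.0830 ≈ 21.1% per quarter.

Job-finding rate ≈ 21.1% per quarter.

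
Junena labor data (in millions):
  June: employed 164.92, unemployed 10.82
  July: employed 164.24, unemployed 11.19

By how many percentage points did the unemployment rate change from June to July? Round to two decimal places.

June: labor force = 164.92 + 10.82 = 175.74; u = 10.82/175.74 = 6.16%.
July: labor force = 164.24 + 11.19 = 175.43; u = 11.19/175.43 = 6.38%.
Change = 6.38% − 6.16% = +0.22 pp.

The unemployment rate changed by +0.22 percentage points.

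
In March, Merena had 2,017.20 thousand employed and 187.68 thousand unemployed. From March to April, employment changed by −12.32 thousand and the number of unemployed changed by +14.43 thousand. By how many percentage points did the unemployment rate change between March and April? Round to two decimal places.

March: labor force = 2,017.20 + 187.68 = 2,204.88; u = 187.68/2,204.88 = 8.51%.
April: labor force = 2,004.88 + 202.11 = 2,206.99; u = 202.11/2,206.99 = 9.16%.
Change = 9.16% − 8.51% = +0.65 pp.

The unemployment rate changed by +0.65 percentage points.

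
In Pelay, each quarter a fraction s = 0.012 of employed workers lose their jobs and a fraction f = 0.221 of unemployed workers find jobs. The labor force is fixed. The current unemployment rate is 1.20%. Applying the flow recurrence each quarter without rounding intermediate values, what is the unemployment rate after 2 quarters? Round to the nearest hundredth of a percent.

With a fixed labor force, u_{t+1} = u_t + s·(1−u_t) − f·u_t = u_t·(1−s−f) + s.
Here 1−s−f = 0.767 and s = 0.012.
u_1 = 0.012000 × 0.767 + 0.012 = 0.021204.
u_2 = 0.021204 × 0.767 + 0.012 = 0.028263.

Unemployment rate after two quarters ≈ 2.83%.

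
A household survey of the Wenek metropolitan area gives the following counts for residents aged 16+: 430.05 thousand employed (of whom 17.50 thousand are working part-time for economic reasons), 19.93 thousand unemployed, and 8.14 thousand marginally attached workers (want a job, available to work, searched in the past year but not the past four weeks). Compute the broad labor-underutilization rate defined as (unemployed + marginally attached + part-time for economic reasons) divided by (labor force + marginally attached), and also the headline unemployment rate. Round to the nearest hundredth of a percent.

Labor force = 430.05 + 19.93 = 449.98 thousand.
Numerator = 19.93 + 8.14 + 17.50 = 45.57 thousand.
Denominator = 449.98 + 8.14 = 458.12 thousand.
Broad rate = 45.57 / 458.12 = 9.95%.
Headline unemployment rate = 19.93 / 449.98 = 4.43%.

Broad underutilization rate ≈ 9.95%; headline unemployment rate ≈ 4.43%.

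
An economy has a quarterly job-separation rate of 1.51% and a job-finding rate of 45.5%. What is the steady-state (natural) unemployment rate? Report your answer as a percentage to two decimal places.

At steady state the flows balance: s·E = f·U, so U/(E+U) = s/(s+f).
u* = 1.51 / (1.51 + 45.5) = 1.51 / 47.01 = 3.21%.

Steady-state unemployment rate ≈ 3.21%.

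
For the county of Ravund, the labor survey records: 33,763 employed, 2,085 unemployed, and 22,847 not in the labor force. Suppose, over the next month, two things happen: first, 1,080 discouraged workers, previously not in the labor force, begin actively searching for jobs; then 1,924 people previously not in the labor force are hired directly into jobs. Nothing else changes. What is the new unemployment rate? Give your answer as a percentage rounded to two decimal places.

Initially, labor force = 33,763 + 2,085 = 35,848, so u = 2,085/35,848 = 5.82%.
After the first change, unemployed and labor force both rise by 1,080 → E = 33,763, U = 3,165, labor force = 36,928.
After the second change, employed and labor force both rise by 1,924; unemployed unchanged → E = 35,687, U = 3,165, labor force = 38,852.
New unemployment rate = 3,165 / 38,852 = 8.15%.

New unemployment rate ≈ 8.15%.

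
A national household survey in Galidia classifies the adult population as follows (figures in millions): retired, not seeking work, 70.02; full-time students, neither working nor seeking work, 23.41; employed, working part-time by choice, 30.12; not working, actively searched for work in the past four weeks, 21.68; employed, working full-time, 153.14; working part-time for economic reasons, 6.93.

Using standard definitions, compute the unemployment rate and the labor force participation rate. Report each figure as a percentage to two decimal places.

Unemployment rate ≈ 10.23%; labor force participation rate ≈ 69.40%.

Employed = 30.12 + 153.14 + 6.93 = 190.19 million (anyone who worked, including part-time for economic reasons, counts as employed).
Unemployed = 21.68 million.
Labor force = 190.19 + 21.68 = 211.87 million.
Not in labor force = 70.02 + 23.41 = 93.43 million (those not working and not actively searching are outside the labor force).
Civilian working-age population = 211.87 + 93.43 = 305.30 million.
Unemployment rate = 21.68 / 211.87 = 10.23%.
Labor force participation rate = 211.87 / 305.30 = 69.40%.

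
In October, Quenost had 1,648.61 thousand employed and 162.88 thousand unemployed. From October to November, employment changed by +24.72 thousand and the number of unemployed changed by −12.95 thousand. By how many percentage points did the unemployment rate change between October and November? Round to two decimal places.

The unemployment rate changed by −0.77 percentage points.

October: labor force = 1,648.61 + 162.88 = 1,811.49; u = 162.88/1,811.49 = 8.99%.
November: labor force = 1,673.33 + 149.93 = 1,823.26; u = 149.93/1,823.26 = 8.22%.
Change = 8.22% − 8.99% = −0.77 pp.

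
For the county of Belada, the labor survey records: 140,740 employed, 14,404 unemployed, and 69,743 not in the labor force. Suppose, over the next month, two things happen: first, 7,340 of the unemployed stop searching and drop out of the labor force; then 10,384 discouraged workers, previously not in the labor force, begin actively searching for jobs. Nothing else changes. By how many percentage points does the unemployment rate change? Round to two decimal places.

Initially, labor force = 140,740 + 14,404 = 155,144, so u = 14,404/155,144 = 9.28%.
After the first change, unemployed and labor force both fall by 7,340 → E = 140,740, U = 7,064, labor force = 147,804.
After the second change, unemployed and labor force both rise by 10,384 → E = 140,740, U = 17,448, labor force = 158,188.
New unemployment rate = 17,448 / 158,188 = 11.03%.
Change = 11.03% − 9.28% = +1.75 percentage points.

The unemployment rate changes by +1.75 percentage points.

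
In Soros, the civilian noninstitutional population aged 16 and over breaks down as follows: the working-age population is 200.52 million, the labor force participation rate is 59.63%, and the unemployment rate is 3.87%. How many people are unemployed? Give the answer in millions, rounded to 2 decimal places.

About 4.63 million are unemployed.

Labor force = 0.5963 × 200.52 = 119.57 million.
Unemployed = 0.0387 × 119.57 ≈ 4.63 million.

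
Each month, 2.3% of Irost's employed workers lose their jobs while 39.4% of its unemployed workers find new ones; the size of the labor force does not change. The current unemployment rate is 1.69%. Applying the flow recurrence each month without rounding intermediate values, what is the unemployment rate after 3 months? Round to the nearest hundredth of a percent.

Unemployment rate after three months ≈ 4.76%.

With a fixed labor force, u_{t+1} = u_t + s·(1−u_t) − f·u_t = u_t·(1−s−f) + s.
Here 1−s−f = 0.583 and s = 0.023.
u_1 = 0.016900 × 0.583 + 0.023 = 0.032853.
u_2 = 0.032853 × 0.583 + 0.023 = 0.042153.
u_3 = 0.042153 × 0.583 + 0.023 = 0.047575.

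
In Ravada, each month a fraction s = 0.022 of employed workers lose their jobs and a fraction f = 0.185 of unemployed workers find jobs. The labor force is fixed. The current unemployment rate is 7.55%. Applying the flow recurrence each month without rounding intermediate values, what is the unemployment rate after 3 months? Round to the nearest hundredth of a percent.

With a fixed labor force, u_{t+1} = u_t + s·(1−u_t) − f·u_t = u_t·(1−s−f) + s.
Here 1−s−f = 0.793 and s = 0.022.
u_1 = 0.075500 × 0.793 + 0.022 = 0.081871.
u_2 = 0.081871 × 0.793 + 0.022 = 0.086924.
u_3 = 0.086924 × 0.793 + 0.022 = 0.090931.

Unemployment rate after three months ≈ 9.09%.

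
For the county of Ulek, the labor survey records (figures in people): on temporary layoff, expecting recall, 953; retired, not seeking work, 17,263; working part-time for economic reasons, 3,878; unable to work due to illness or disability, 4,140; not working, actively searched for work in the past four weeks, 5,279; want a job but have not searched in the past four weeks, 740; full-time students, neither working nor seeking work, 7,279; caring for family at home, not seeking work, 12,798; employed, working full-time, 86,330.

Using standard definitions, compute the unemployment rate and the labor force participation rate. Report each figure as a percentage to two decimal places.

Employed = 3,878 + 86,330 = 90,208 (anyone who worked, including part-time for economic reasons, counts as employed).
Unemployed = 953 + 5,279 = 6,232 (jobless and actively searching, or on temporary layoff).
Labor force = 90,208 + 6,232 = 96,440.
Not in labor force = 17,263 + 4,140 + 740 + 7,279 + 12,798 = 42,220 (those not working and not actively searching are outside the labor force — including those who want a job but have given up searching).
Civilian working-age population = 96,440 + 42,220 = 138,660.
Unemployment rate = 6,232 / 96,440 = 6.46%.
Labor force participation rate = 96,440 / 138,660 = 69.55%.

Unemployment rate ≈ 6.46%; labor force participation rate ≈ 69.55%.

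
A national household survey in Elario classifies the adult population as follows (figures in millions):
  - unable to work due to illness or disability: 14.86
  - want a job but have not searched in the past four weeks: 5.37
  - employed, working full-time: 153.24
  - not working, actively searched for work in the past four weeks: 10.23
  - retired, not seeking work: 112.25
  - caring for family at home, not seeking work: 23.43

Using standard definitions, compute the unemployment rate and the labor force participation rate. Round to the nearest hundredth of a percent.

Unemployment rate ≈ 6.26%; labor force participation rate ≈ 51.18%.

Employed = 153.24 million.
Unemployed = 10.23 million.
Labor force = 153.24 + 10.23 = 163.47 million.
Not in labor force = 14.86 + 5.37 + 112.25 + 23.43 = 155.91 million (those not working and not actively searching are outside the labor force — including those who want a job but have given up searching).
Civilian working-age population = 163.47 + 155.91 = 319.38 million.
Unemployment rate = 10.23 / 163.47 = 6.26%.
Labor force participation rate = 163.47 / 319.38 = 51.18%.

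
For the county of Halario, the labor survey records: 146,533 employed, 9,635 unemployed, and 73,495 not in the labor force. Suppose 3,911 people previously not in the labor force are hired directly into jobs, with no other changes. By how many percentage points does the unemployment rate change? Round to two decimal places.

The unemployment rate changes by −0.15 percentage points.

Initially, labor force = 146,533 + 9,635 = 156,168, so u = 9,635/156,168 = 6.17%.
After the change, employed and labor force both rise by 3,911; unemployed unchanged → E = 150,444, U = 9,635, labor force = 160,079.
New unemployment rate = 9,635 / 160,079 = 6.02%.
Change = 6.02% − 6.17% = −0.15 percentage points.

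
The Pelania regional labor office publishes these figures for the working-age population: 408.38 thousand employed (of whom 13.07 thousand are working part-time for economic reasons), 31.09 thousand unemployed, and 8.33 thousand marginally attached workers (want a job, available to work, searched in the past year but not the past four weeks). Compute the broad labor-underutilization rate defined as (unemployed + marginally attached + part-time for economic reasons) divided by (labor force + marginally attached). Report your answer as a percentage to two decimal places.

Broad underutilization rate ≈ 11.72%.

Labor force = 408.38 + 31.09 = 439.47 thousand.
Numerator = 31.09 + 8.33 + 13.07 = 52.49 thousand.
Denominator = 439.47 + 8.33 = 447.80 thousand.
Broad rate = 52.49 / 447.80 = 11.72%.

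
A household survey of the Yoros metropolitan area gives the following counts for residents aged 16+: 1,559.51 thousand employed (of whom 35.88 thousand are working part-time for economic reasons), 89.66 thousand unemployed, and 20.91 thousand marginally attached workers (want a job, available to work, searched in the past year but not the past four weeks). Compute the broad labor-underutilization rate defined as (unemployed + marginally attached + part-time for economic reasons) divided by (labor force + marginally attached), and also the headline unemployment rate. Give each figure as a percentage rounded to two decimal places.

Broad underutilization rate ≈ 8.77%; headline unemployment rate ≈ 5.44%.

Labor force = 1,559.51 + 89.66 = 1,649.17 thousand.
Numerator = 89.66 + 20.91 + 35.88 = 146.45 thousand.
Denominator = 1,649.17 + 20.91 = 1,670.08 thousand.
Broad rate = 146.45 / 1,670.08 = 8.77%.
Headline unemployment rate = 89.66 / 1,649.17 = 5.44%.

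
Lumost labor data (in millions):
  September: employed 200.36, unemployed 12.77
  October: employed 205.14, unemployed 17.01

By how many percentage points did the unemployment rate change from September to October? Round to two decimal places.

September: labor force = 200.36 + 12.77 = 213.13; u = 12.77/213.13 = 5.99%.
October: labor force = 205.14 + 17.01 = 222.15; u = 17.01/222.15 = 7.66%.
Change = 7.66% − 5.99% = +1.67 pp.

The unemployment rate changed by +1.67 percentage points.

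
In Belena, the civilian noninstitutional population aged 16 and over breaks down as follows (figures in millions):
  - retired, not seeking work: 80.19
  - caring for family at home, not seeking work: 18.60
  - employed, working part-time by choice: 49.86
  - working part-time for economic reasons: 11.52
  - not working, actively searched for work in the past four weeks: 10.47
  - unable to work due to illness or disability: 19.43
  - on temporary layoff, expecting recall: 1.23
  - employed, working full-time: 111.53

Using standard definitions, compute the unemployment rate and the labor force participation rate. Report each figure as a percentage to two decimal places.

Employed = 49.86 + 11.52 + 111.53 = 172.91 million (anyone who worked, including part-time for economic reasons, counts as employed).
Unemployed = 10.47 + 1.23 = 11.70 million (jobless and actively searching, or on temporary layoff).
Labor force = 172.91 + 11.70 = 184.61 million.
Not in labor force = 80.19 + 18.60 + 19.43 = 118.22 million (those not working and not actively searching are outside the labor force).
Civilian working-age population = 184.61 + 118.22 = 302.83 million.
Unemployment rate = 11.70 / 184.61 = 6.34%.
Labor force participation rate = 184.61 / 302.83 = 60.96%.

Unemployment rate ≈ 6.34%; labor force participation rate ≈ 60.96%.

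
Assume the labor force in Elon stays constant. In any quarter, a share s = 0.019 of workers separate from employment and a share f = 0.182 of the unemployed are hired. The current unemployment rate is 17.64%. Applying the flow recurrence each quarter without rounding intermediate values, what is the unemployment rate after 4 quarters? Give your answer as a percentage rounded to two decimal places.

With a fixed labor force, u_{t+1} = u_t + s·(1−u_t) − f·u_t = u_t·(1−s−f) + s.
Here 1−s−f = 0.799 and s = 0.019.
u_1 = 0.176400 × 0.799 + 0.019 = 0.159944.
u_2 = 0.159944 × 0.799 + 0.019 = 0.146795.
u_3 = 0.146795 × 0.799 + 0.019 = 0.136289.
u_4 = 0.136289 × 0.799 + 0.019 = 0.127895.

Unemployment rate after four quarters ≈ 12.79%.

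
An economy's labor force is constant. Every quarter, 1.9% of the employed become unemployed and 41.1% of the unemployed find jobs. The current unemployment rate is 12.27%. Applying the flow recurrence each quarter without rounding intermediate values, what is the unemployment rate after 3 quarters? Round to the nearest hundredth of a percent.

Unemployment rate after three quarters ≈ 5.87%.

With a fixed labor force, u_{t+1} = u_t + s·(1−u_t) − f·u_t = u_t·(1−s−f) + s.
Here 1−s−f = 0.570 and s = 0.019.
u_1 = 0.122700 × 0.570 + 0.019 = 0.088939.
u_2 = 0.088939 × 0.570 + 0.019 = 0.069695.
u_3 = 0.069695 × 0.570 + 0.019 = 0.058726.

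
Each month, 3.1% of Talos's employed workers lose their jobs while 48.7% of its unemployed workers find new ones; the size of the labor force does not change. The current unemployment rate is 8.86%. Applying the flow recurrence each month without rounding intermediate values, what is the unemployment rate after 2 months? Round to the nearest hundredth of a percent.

With a fixed labor force, u_{t+1} = u_t + s·(1−u_t) − f·u_t = u_t·(1−s−f) + s.
Here 1−s−f = 0.482 and s = 0.031.
u_1 = 0.088600 × 0.482 + 0.031 = 0.073705.
u_2 = 0.073705 × 0.482 + 0.031 = 0.066526.

Unemployment rate after two months ≈ 6.65%.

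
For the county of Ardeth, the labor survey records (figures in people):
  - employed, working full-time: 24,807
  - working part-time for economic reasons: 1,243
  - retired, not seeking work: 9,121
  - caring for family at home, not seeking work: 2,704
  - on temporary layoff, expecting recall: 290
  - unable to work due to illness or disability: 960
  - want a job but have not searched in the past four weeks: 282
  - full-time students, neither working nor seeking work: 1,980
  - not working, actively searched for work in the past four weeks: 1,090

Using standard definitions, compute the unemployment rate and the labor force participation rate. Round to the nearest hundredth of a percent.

Employed = 24,807 + 1,243 = 26,050 (anyone who worked, including part-time for economic reasons, counts as employed).
Unemployed = 290 + 1,090 = 1,380 (jobless and actively searching, or on temporary layoff).
Labor force = 26,050 + 1,380 = 27,430.
Not in labor force = 9,121 + 2,704 + 960 + 282 + 1,980 = 15,047 (those not working and not actively searching are outside the labor force — including those who want a job but have given up searching).
Civilian working-age population = 27,430 + 15,047 = 42,477.
Unemployment rate = 1,380 / 27,430 = 5.03%.
Labor force participation rate = 27,430 / 42,477 = 64.58%.

Unemployment rate ≈ 5.03%; labor force participation rate ≈ 64.58%.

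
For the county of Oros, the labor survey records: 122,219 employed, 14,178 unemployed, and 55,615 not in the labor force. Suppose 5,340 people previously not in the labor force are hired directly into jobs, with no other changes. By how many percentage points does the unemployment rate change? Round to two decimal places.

Initially, labor force = 122,219 + 14,178 = 136,397, so u = 14,178/136,397 = 10.39%.
After the change, employed and labor force both rise by 5,340; unemployed unchanged → E = 127,559, U = 14,178, labor force = 141,737.
New unemployment rate = 14,178 / 141,737 = 10.00%.
Change = 10.00% − 10.39% = −0.39 percentage points.

The unemployment rate changes by −0.39 percentage points.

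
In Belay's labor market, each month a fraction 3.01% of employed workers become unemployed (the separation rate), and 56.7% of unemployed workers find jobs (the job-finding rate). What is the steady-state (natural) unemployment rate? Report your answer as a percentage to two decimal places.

Steady-state unemployment rate ≈ 5.04%.

At steady state the flows balance: s·E = f·U, so U/(E+U) = s/(s+f).
u* = 3.01 / (3.01 + 56.7) = 3.01 / 59.71 = 5.04%.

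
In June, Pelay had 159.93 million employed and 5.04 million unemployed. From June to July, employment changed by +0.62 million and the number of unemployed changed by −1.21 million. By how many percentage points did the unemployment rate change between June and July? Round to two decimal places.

June: labor force = 159.93 + 5.04 = 164.97; u = 5.04/164.97 = 3.06%.
July: labor force = 160.55 + 3.83 = 164.38; u = 3.83/164.38 = 2.33%.
Change = 2.33% − 3.06% = −0.73 pp.

The unemployment rate changed by −0.73 percentage points.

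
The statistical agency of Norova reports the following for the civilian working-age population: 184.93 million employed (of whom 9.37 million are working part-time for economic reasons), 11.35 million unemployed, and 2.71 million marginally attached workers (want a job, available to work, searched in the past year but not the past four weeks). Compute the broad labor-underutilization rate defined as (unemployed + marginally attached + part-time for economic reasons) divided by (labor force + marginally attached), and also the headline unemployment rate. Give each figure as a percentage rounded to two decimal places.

Labor force = 184.93 + 11.35 = 196.28 million.
Numerator = 11.35 + 2.71 + 9.37 = 23.43 million.
Denominator = 196.28 + 2.71 = 198.99 million.
Broad rate = 23.43 / 198.99 = 11.77%.
Headline unemployment rate = 11.35 / 196.28 = 5.78%.

Broad underutilization rate ≈ 11.77%; headline unemployment rate ≈ 5.78%.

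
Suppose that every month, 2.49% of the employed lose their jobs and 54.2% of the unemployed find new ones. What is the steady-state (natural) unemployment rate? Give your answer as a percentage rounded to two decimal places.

Steady-state unemployment rate ≈ 4.39%.

At steady state the flows balance: s·E = f·U, so U/(E+U) = s/(s+f).
u* = 2.49 / (2.49 + 54.2) = 2.49 / 56.69 = 4.39%.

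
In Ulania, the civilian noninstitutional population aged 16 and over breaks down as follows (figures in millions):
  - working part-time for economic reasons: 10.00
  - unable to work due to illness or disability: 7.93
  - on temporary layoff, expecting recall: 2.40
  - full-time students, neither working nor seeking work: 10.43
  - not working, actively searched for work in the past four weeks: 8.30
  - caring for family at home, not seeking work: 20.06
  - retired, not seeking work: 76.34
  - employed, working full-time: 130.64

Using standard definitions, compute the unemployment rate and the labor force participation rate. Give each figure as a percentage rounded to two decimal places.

Unemployment rate ≈ 7.07%; labor force participation rate ≈ 56.87%.

Employed = 10.00 + 130.64 = 140.64 million (anyone who worked, including part-time for economic reasons, counts as employed).
Unemployed = 2.40 + 8.30 = 10.70 million (jobless and actively searching, or on temporary layoff).
Labor force = 140.64 + 10.70 = 151.34 million.
Not in labor force = 7.93 + 10.43 + 20.06 + 76.34 = 114.76 million (those not working and not actively searching are outside the labor force).
Civilian working-age population = 151.34 + 114.76 = 266.10 million.
Unemployment rate = 10.70 / 151.34 = 7.07%.
Labor force participation rate = 151.34 / 266.10 = 56.87%.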